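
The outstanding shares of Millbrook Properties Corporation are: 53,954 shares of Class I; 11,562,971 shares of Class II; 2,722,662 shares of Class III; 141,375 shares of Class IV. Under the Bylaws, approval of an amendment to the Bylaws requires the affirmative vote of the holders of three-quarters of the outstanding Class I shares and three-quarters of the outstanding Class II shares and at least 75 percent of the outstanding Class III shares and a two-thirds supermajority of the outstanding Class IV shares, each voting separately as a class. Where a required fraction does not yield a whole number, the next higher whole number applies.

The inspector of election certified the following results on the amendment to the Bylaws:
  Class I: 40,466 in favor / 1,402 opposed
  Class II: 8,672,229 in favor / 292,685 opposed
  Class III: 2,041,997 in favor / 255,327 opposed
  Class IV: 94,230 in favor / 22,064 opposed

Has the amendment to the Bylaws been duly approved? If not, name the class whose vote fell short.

Class I: 3/4 of 53954 = 40465.50, rounded up to 40466; 40,466 required, 40,466 in favor — approved.
Class II: 3/4 of 11562971 = 8672228.25, rounded up to 8672229; 8,672,229 required, 8,672,229 in favor — approved.
Class III: 3/4 of 2722662 = 2041996.50, rounded up to 2041997; 2,041,997 required, 2,041,997 in favor — approved.
Class IV: 2/3 of 141375 = 94250; 94,250 required, 94,230 in favor — not approved.

Not approved — the Class IV shares did not give the required vote.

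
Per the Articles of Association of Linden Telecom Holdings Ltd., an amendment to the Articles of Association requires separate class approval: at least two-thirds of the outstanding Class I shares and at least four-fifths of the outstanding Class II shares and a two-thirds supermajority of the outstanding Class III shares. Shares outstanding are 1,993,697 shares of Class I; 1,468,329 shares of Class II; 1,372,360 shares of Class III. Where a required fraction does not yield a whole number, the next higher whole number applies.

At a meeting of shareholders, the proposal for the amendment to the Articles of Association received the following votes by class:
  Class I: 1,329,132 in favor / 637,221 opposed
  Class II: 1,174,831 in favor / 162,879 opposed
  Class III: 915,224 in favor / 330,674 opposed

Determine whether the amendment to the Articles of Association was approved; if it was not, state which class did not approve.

Approved — every class gave the required vote.

Class I: 2/3 of 1993697 = 1329131.33, rounded up to 1329132; 1,329,132 required, 1,329,132 in favor — approved.
Class II: 4/5 of 1468329 = 1174663.20, rounded up to 1174664; 1,174,664 required, 1,174,831 in favor — approved.
Class III: 2/3 of 1372360 = 914906.67, rounded up to 914907; 914,907 required, 915,224 in favor — approved.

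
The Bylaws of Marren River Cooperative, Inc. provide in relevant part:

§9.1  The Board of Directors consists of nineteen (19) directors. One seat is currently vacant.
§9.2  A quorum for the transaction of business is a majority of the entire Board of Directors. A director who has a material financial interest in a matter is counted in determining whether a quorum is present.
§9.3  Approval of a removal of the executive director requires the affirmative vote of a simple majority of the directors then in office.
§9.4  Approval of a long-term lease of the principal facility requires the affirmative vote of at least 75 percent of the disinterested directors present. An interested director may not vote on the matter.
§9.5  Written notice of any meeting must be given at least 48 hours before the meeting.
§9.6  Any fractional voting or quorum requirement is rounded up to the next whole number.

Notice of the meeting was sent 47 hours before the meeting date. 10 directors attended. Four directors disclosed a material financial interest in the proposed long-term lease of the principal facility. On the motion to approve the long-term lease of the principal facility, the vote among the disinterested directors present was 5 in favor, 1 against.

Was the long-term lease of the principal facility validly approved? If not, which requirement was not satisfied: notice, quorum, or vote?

Notice: 47 hours given; 48 required (47 < 48). Not satisfied.
Quorum: 10 present (interested directors count toward quorum); quorum is 10. Satisfied.
Vote: the long-term lease of the principal facility requires three-fourths of the disinterested directors present (10 − 4 = 6). 3/4 of 6 = 4.50, rounded up to 5, so 5 affirmative votes are needed; 5 voted in favor. Satisfied.

Invalid — notice requirement not satisfied.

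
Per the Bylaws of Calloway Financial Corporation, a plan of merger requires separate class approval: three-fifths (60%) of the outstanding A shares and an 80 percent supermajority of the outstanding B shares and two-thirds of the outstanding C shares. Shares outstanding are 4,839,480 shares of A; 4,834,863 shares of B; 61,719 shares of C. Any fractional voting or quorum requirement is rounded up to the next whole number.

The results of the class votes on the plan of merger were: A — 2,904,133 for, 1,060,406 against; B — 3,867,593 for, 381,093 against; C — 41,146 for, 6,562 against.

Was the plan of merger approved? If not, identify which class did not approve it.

A: 3/5 of 4839480 = 2903688; 2,903,688 required, 2,904,133 in favor — approved.
B: 4/5 of 4834863 = 3867890.40, rounded up to 3867891; 3,867,891 required, 3,867,593 in favor — not approved.
C: 2/3 of 61719 = 41146; 41,146 required, 41,146 in favor — approved.

Not approved — the B shares did not give the required vote.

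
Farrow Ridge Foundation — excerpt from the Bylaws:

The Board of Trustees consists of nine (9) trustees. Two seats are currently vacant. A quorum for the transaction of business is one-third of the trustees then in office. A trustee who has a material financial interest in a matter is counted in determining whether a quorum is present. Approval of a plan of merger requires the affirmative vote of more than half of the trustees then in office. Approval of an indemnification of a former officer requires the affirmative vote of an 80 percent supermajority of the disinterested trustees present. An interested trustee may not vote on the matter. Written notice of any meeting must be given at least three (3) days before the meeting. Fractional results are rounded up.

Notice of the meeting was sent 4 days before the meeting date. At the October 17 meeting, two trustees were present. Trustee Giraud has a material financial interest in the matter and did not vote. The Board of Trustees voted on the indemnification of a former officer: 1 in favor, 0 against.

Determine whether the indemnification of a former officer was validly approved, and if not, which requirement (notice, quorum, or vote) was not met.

Invalid — quorum requirement not satisfied.

Notice: 4 days given; 3 required (4 ≥ 3). Satisfied.
Quorum: 2 present (interested trustees count toward quorum); quorum is 3. Not satisfied.
Vote: the indemnification of a former officer requires four-fifths of the disinterested trustees present (2 − 1 = 1). 4/5 of 1 = 0.80, rounded up to 1, so 1 affirmative vote is needed; 1 voted in favor. Satisfied. (Moot — without a quorum no business can be validly transacted.)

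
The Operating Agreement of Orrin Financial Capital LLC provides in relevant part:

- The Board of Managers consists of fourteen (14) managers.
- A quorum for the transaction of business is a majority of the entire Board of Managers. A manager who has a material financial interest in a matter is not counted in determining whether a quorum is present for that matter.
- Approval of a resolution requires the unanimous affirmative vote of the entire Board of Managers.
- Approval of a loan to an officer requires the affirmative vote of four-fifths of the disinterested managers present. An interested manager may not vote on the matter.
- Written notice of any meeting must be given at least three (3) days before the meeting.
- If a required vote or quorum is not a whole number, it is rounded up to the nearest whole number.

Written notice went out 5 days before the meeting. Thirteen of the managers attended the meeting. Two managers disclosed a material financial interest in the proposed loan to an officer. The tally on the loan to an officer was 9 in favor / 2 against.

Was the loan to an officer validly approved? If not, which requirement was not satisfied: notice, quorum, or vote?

Valid — all requirements satisfied.

Notice: 5 days given; 3 required (5 ≥ 3). Satisfied.
Quorum: 13 present, but the 2 interested managers do not count, leaving 11. Quorum is 8. Satisfied.
Vote: the loan to an officer requires four-fifths of the disinterested managers present (13 − 2 = 11). 4/5 of 11 = 8.80, rounded up to 9, so 9 affirmative votes are needed; 9 voted in favor. Satisfied.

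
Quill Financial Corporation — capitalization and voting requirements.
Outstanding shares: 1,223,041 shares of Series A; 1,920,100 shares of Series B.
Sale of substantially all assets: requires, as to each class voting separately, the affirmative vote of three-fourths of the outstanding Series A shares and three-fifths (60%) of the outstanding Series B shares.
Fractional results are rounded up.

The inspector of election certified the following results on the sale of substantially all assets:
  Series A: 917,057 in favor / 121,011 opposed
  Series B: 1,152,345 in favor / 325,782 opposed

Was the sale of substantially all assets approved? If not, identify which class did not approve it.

Series A: 3/4 of 1223041 = 917280.75, rounded up to 917281; 917,281 required, 917,057 in favor — not approved.
Series B: 3/5 of 1920100 = 1152060; 1,152,060 required, 1,152,345 in favor — approved.

Not approved — the Series A shares did not give the required vote.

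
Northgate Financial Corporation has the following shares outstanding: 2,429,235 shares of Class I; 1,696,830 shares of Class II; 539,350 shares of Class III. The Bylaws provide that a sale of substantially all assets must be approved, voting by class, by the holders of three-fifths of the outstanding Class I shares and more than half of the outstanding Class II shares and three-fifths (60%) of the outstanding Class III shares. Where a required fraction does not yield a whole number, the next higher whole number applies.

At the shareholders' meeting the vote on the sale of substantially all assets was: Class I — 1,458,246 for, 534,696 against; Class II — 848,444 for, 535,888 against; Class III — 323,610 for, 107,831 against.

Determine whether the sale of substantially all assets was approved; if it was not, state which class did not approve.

Class I: 3/5 of 2429235 = 1457541; 1,457,541 required, 1,458,246 in favor — approved.
Class II: a majority of 1696830 is 848416; 848,416 required, 848,444 in favor — approved.
Class III: 3/5 of 539350 = 323610; 323,610 required, 323,610 in favor — approved.

Approved — every class gave the required vote.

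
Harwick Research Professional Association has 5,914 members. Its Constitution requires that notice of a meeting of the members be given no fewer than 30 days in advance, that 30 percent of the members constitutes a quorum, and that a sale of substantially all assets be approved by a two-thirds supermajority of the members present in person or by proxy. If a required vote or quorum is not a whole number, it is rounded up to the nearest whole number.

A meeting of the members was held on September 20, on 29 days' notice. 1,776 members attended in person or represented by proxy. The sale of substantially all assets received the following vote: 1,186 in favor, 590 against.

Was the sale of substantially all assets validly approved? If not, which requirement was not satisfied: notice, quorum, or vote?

Notice: 29 days given; 30 required. Not satisfied.
Quorum: 30% of 5,914 = 1,774.20, rounded up to 1,775; 1,776 present. Satisfied.
Vote: requires two-thirds of those present (1,776); 2/3 of 1776 = 1184, so 1,184 needed; 1,186 in favor. Satisfied.

Invalid — notice requirement not satisfied.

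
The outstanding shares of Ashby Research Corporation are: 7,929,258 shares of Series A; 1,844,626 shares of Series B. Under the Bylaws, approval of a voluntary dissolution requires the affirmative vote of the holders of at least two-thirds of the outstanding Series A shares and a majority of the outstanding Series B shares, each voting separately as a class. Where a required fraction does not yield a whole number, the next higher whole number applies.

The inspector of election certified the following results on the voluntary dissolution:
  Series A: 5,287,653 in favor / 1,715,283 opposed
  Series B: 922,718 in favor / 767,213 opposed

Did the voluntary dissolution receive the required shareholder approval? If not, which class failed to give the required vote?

Approved — every class gave the required vote.

Series A: 2/3 of 7929258 = 5286172; 5,286,172 required, 5,287,653 in favor — approved.
Series B: a majority of 1844626 is 922314; 922,314 required, 922,718 in favor — approved.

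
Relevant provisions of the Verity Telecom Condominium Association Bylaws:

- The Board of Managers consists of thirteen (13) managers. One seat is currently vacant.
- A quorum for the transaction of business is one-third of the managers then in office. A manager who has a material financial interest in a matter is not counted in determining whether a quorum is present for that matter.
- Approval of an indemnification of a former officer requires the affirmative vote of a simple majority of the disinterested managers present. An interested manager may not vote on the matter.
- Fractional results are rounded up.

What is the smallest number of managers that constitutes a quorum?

1/3 of 12 = 4.

4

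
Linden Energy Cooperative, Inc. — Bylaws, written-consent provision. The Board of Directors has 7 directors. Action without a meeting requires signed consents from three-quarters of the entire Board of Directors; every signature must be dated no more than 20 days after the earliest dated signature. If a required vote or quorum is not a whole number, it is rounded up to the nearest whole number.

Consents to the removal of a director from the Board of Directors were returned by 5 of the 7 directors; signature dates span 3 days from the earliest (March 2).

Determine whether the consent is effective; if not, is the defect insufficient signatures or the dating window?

Signatures required: three-quarters of 7 — 3/4 of 7 = 5.25, rounded up to 6, so 6 needed; 5 signed. Insufficient.
Dating window: the latest signature is 3 days after the earliest; the limit is 20 days. Within the window.

Not effective — insufficient signatures.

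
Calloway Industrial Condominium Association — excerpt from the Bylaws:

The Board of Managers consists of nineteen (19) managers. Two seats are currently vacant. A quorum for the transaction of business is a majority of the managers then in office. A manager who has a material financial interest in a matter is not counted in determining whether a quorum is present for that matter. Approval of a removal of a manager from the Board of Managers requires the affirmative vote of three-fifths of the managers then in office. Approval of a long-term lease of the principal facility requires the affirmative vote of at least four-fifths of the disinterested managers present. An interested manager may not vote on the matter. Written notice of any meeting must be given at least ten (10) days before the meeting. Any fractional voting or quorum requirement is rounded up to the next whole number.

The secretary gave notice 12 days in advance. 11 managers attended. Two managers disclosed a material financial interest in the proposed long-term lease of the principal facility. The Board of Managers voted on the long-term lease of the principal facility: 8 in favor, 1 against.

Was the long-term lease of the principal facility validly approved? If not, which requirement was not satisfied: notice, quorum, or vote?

Notice: 12 days given; 10 required (12 ≥ 10). Satisfied.
Quorum: 11 present, but the 2 interested managers do not count, leaving 9. Quorum is 9. Satisfied.
Vote: the long-term lease of the principal facility requires four-fifths of the disinterested managers present (11 − 2 = 9). 4/5 of 9 = 7.20, rounded up to 8, so 8 affirmative votes are needed; 8 voted in favor. Satisfied.

Valid — all requirements satisfied.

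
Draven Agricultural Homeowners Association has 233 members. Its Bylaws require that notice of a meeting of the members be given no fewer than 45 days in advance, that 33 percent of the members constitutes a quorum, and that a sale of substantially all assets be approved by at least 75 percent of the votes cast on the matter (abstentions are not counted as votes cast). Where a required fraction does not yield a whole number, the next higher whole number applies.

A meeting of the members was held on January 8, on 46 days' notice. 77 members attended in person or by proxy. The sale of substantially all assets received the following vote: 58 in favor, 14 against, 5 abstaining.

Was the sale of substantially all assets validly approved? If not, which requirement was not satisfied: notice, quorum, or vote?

Notice: 46 days given; 45 required. Satisfied.
Quorum: 33% of 233 = 76.89, rounded up to 77; 77 present. Satisfied.
Vote: requires three-fourths of the votes cast (77 − 5 abstaining = 72); 3/4 of 72 = 54, so 54 needed; 58 in favor. Satisfied.

Valid — all requirements satisfied.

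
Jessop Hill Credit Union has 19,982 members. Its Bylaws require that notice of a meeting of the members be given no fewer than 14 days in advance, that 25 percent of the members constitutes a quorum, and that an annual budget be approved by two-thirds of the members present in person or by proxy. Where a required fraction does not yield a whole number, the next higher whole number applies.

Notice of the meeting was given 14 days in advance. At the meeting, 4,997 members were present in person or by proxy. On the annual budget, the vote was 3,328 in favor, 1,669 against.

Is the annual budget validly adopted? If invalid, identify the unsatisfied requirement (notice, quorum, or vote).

Notice: 14 days given; 14 required. Satisfied.
Quorum: 25% of 19,982 = 4,995.50, rounded up to 4,996; 4,997 present. Satisfied.
Vote: requires two-thirds of those present (4,997); 2/3 of 4997 = 3331.33, rounded up to 3332, so 3,332 needed; 3,328 in favor. Not satisfied.

Invalid — vote requirement not satisfied.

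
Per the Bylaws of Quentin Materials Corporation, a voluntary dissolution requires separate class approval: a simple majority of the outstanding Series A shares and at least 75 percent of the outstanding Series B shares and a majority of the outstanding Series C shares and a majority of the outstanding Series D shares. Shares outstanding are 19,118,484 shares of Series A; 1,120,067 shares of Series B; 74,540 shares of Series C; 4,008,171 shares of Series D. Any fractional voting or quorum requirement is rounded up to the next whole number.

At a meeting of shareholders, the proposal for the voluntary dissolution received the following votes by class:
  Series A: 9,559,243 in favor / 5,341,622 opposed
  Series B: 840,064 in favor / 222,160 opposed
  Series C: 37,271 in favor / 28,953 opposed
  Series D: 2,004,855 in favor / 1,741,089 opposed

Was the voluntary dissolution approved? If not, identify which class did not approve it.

Series A: a majority of 19118484 is 9559243; 9,559,243 required, 9,559,243 in favor — approved.
Series B: 3/4 of 1120067 = 840050.25, rounded up to 840051; 840,051 required, 840,064 in favor — approved.
Series C: a majority of 74540 is 37271; 37,271 required, 37,271 in favor — approved.
Series D: a majority of 4008171 is 2004086; 2,004,086 required, 2,004,855 in favor — approved.

Approved — every class gave the required vote.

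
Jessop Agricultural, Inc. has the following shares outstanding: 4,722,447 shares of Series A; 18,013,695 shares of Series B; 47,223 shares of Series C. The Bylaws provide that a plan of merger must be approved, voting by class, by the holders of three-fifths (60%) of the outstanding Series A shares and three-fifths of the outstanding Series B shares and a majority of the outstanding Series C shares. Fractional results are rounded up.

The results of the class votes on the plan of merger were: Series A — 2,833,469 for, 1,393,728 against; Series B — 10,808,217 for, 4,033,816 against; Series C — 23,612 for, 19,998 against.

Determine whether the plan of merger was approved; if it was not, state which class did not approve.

Series A: 3/5 of 4722447 = 2833468.20, rounded up to 2833469; 2,833,469 required, 2,833,469 in favor — approved.
Series B: 3/5 of 18013695 = 10808217; 10,808,217 required, 10,808,217 in favor — approved.
Series C: a majority of 47223 is 23612; 23,612 required, 23,612 in favor — approved.

Approved — every class gave the required vote.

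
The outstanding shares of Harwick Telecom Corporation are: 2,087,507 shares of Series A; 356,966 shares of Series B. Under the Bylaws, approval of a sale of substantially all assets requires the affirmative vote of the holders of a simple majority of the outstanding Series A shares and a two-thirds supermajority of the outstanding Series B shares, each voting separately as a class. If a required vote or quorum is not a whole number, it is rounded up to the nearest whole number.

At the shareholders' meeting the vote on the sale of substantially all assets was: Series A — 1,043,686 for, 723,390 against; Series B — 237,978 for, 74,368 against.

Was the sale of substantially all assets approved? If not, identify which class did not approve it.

Series A: a majority of 2087507 is 1043754; 1,043,754 required, 1,043,686 in favor — not approved.
Series B: 2/3 of 356966 = 237977.33, rounded up to 237978; 237,978 required, 237,978 in favor — approved.

Not approved — the Series A shares did not give the required vote.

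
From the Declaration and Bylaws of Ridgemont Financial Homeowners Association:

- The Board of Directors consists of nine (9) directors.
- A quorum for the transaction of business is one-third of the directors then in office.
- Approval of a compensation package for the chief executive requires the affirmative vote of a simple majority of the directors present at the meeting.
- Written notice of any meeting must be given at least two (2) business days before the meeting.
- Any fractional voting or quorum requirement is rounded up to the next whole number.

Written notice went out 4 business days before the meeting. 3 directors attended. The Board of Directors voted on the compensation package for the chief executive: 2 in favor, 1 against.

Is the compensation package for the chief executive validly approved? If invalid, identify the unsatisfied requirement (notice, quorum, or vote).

Notice: 4 business days given; 2 required (4 ≥ 2). Satisfied.
Quorum: 3 present; quorum is 3. Satisfied.
Vote: the compensation package for the chief executive requires a majority of the directors present (3). A majority of 3 is 2, so 2 affirmative votes are needed; 2 voted in favor. Satisfied.

Valid — all requirements satisfied.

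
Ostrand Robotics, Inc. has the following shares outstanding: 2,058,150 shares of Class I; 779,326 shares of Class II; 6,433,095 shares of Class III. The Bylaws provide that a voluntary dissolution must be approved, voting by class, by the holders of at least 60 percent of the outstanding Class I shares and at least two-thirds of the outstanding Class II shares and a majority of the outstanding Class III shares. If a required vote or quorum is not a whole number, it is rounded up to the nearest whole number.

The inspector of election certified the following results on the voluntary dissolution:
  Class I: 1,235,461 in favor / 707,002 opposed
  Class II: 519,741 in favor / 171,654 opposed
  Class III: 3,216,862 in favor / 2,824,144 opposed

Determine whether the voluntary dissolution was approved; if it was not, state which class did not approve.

Class I: 3/5 of 2058150 = 1234890; 1,234,890 required, 1,235,461 in favor — approved.
Class II: 2/3 of 779326 = 519550.67, rounded up to 519551; 519,551 required, 519,741 in favor — approved.
Class III: a majority of 6433095 is 3216548; 3,216,548 required, 3,216,862 in favor — approved.

Approved — every class gave the required vote.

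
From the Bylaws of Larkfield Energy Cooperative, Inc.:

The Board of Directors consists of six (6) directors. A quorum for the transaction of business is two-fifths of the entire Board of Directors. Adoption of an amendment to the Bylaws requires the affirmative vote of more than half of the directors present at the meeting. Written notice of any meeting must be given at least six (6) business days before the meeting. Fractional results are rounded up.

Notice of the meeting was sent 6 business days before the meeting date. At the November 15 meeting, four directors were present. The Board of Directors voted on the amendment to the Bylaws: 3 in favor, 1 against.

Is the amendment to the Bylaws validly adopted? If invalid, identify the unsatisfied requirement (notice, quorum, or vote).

Notice: 6 business days given; 6 required (6 ≥ 6). Satisfied.
Quorum: 4 present; quorum is 3. Satisfied.
Vote: the amendment to the Bylaws requires a majority of the directors present (4). A majority of 4 is 3, so 3 affirmative votes are needed; 3 voted in favor. Satisfied.

Valid — all requirements satisfied.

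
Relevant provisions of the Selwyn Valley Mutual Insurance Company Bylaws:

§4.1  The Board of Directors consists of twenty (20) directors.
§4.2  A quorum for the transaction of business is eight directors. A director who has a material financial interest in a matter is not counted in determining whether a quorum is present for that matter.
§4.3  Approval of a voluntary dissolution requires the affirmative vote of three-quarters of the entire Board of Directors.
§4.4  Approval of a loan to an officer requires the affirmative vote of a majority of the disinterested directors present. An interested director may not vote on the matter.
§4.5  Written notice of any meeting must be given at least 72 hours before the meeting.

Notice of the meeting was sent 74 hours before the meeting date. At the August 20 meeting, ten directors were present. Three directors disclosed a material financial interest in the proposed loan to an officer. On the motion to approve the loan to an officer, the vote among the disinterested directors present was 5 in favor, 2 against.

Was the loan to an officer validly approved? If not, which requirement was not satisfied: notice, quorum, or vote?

Invalid — quorum requirement not satisfied.

Notice: 74 hours given; 72 required (74 ≥ 72). Satisfied.
Quorum: 10 present, but the 3 interested directors do not count, leaving 7. Quorum is 8. Not satisfied.
Vote: the loan to an officer requires a majority of the disinterested directors present (10 − 3 = 7). A majority of 7 is 4, so 4 affirmative votes are needed; 5 voted in favor. Satisfied. (Moot — without a quorum no business can be validly transacted.)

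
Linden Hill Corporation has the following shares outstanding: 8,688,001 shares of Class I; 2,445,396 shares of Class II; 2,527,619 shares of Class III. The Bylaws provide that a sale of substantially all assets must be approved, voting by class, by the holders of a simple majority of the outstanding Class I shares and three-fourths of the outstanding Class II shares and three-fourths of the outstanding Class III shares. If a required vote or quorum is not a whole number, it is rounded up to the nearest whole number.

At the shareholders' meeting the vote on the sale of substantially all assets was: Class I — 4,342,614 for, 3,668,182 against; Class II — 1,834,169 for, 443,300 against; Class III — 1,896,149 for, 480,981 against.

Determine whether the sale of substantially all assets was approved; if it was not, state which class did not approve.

Not approved — the Class I shares did not give the required vote.

Class I: a majority of 8688001 is 4344001; 4,344,001 required, 4,342,614 in favor — not approved.
Class II: 3/4 of 2445396 = 1834047; 1,834,047 required, 1,834,169 in favor — approved.
Class III: 3/4 of 2527619 = 1895714.25, rounded up to 1895715; 1,895,715 required, 1,896,149 in favor — approved.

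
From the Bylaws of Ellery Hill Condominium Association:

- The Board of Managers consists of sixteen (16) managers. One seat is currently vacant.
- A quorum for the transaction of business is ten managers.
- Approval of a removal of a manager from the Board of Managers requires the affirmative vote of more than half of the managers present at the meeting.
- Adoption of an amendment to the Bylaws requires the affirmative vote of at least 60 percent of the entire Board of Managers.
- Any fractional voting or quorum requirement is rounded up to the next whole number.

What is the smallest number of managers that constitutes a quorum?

10

The quorum is fixed at 10.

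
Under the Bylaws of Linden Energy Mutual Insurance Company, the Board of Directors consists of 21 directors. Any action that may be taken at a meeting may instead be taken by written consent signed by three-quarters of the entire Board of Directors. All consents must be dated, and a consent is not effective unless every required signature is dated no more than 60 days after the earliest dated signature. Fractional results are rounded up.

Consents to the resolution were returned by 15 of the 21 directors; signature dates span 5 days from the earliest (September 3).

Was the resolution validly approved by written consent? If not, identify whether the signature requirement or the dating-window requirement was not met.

Not effective — insufficient signatures.

Signatures required: three-quarters of 21 — 3/4 of 21 = 15.75, rounded up to 16, so 16 needed; 15 signed. Insufficient.
Dating window: the latest signature is 5 days after the earliest; the limit is 60 days. Within the window.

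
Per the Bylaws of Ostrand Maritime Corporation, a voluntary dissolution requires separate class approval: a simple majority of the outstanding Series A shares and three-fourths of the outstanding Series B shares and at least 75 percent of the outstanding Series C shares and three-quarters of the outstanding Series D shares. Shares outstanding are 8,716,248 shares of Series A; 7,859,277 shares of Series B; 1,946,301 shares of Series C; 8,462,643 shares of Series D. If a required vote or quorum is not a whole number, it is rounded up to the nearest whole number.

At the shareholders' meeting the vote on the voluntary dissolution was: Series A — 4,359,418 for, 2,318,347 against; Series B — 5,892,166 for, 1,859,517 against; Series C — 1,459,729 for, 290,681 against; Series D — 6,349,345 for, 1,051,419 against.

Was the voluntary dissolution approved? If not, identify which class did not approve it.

Series A: a majority of 8716248 is 4358125; 4,358,125 required, 4,359,418 in favor — approved.
Series B: 3/4 of 7859277 = 5894457.75, rounded up to 5894458; 5,894,458 required, 5,892,166 in favor — not approved.
Series C: 3/4 of 1946301 = 1459725.75, rounded up to 1459726; 1,459,726 required, 1,459,729 in favor — approved.
Series D: 3/4 of 8462643 = 6346982.25, rounded up to 6346983; 6,346,983 required, 6,349,345 in favor — approved.

Not approved — the Series B shares did not give the required vote.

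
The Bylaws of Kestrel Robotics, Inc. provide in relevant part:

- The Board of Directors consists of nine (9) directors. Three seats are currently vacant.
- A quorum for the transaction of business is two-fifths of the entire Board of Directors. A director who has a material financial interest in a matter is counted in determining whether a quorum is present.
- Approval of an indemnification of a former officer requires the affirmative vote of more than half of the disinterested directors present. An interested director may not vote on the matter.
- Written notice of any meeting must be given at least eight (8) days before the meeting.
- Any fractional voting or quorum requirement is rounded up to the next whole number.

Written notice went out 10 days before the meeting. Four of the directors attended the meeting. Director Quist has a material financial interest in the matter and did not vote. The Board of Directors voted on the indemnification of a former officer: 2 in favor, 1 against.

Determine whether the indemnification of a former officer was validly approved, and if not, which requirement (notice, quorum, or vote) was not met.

Valid — all requirements satisfied.

Notice: 10 days given; 8 required (10 ≥ 8). Satisfied.
Quorum: 4 present (interested directors count toward quorum); quorum is 4. Satisfied.
Vote: the indemnification of a former officer requires a majority of the disinterested directors present (4 − 1 = 3). A majority of 3 is 2, so 2 affirmative votes are needed; 2 voted in favor. Satisfied.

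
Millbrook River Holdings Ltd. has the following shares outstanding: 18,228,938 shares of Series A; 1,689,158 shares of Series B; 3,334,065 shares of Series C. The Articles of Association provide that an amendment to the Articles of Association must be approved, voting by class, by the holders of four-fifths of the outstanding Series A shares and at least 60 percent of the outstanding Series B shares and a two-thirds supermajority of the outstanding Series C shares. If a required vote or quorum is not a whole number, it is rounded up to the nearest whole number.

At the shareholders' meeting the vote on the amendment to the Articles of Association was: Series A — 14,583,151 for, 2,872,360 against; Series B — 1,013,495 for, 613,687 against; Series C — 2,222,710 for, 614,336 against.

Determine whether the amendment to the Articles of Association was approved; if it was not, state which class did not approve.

Series A: 4/5 of 18228938 = 14583150.40, rounded up to 14583151; 14,583,151 required, 14,583,151 in favor — approved.
Series B: 3/5 of 1689158 = 1013494.80, rounded up to 1013495; 1,013,495 required, 1,013,495 in favor — approved.
Series C: 2/3 of 3334065 = 2222710; 2,222,710 required, 2,222,710 in favor — approved.

Approved — every class gave the required vote.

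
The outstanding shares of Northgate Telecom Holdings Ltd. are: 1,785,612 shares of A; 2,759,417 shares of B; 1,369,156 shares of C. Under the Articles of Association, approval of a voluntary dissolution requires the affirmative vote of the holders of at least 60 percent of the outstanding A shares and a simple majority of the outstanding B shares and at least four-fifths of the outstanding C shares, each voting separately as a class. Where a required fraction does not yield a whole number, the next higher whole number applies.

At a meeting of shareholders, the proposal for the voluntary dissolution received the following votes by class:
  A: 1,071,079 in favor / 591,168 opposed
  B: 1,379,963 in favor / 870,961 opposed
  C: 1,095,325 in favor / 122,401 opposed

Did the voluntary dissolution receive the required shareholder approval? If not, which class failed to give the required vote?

A: 3/5 of 1785612 = 1071367.20, rounded up to 1071368; 1,071,368 required, 1,071,079 in favor — not approved.
B: a majority of 2759417 is 1379709; 1,379,709 required, 1,379,963 in favor — approved.
C: 4/5 of 1369156 = 1095324.80, rounded up to 1095325; 1,095,325 required, 1,095,325 in favor — approved.

Not approved — the A shares did not give the required vote.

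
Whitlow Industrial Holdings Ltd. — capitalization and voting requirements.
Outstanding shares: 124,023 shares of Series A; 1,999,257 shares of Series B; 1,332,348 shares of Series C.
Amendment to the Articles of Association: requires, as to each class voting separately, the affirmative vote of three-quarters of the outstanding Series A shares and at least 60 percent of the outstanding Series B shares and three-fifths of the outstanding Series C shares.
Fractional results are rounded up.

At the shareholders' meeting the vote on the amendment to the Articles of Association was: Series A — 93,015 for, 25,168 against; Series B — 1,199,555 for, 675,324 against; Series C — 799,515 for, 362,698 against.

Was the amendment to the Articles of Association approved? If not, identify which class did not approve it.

Not approved — the Series A shares did not give the required vote.

Series A: 3/4 of 124023 = 93017.25, rounded up to 93018; 93,018 required, 93,015 in favor — not approved.
Series B: 3/5 of 1999257 = 1199554.20, rounded up to 1199555; 1,199,555 required, 1,199,555 in favor — approved.
Series C: 3/5 of 1332348 = 799408.80, rounded up to 799409; 799,409 required, 799,515 in favor — approved.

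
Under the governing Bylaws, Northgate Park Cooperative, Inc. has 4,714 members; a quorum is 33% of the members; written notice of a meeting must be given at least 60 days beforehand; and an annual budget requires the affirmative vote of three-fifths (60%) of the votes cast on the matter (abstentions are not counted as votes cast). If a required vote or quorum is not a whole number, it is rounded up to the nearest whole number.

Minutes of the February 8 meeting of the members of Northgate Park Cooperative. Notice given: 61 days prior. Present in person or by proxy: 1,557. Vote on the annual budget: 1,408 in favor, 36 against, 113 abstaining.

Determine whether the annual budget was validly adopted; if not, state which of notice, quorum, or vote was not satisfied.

Valid — all requirements satisfied.

Notice: 61 days given; 60 required. Satisfied.
Quorum: 33% of 4,714 = 1,555.62, rounded up to 1,556; 1,557 present. Satisfied.
Vote: requires three-fifths of the votes cast (1,557 − 113 abstaining = 1,444); 3/5 of 1444 = 866.40, rounded up to 867, so 867 needed; 1,408 in favor. Satisfied.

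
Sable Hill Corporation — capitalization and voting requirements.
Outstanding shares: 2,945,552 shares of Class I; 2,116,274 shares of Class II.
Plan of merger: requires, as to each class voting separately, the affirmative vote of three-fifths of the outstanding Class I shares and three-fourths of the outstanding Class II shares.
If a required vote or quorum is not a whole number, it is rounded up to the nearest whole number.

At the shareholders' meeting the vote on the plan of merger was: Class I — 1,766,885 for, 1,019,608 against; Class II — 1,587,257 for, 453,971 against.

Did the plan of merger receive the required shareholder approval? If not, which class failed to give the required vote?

Class I: 3/5 of 2945552 = 1767331.20, rounded up to 1767332; 1,767,332 required, 1,766,885 in favor — not approved.
Class II: 3/4 of 2116274 = 1587205.50, rounded up to 1587206; 1,587,206 required, 1,587,257 in favor — approved.

Not approved — the Class I shares did not give the required vote.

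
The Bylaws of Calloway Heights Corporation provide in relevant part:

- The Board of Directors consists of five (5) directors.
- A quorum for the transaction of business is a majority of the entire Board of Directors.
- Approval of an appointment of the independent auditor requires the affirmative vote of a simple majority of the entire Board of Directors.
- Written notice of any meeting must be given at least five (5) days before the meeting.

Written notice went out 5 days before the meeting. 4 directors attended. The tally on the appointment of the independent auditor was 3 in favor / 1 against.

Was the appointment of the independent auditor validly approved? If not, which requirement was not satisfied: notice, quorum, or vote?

Valid — all requirements satisfied.

Notice: 5 days given; 5 required (5 ≥ 5). Satisfied.
Quorum: 4 present; quorum is 3. Satisfied.
Vote: the appointment of the independent auditor requires a majority of the entire Board of Directors (5). A majority of 5 is 3, so 3 affirmative votes are needed; 3 voted in favor. Satisfied.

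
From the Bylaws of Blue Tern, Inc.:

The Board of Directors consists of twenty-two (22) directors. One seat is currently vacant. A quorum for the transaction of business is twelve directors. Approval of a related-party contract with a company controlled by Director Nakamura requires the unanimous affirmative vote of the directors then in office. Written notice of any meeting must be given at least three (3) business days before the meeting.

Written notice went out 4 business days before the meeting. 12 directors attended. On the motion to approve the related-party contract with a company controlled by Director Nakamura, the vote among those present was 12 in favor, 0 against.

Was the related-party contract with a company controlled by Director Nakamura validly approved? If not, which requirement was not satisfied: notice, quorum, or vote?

Notice: 4 business days given; 3 required (4 ≥ 3). Satisfied.
Quorum: 12 present; quorum is 12. Satisfied.
Vote: the related-party contract with a company controlled by Director Nakamura requires the unanimous vote of the directors then in office (21). Unanimous means all 21, so 21 affirmative votes are needed; 12 voted in favor. Not satisfied.

Invalid — vote requirement not satisfied.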